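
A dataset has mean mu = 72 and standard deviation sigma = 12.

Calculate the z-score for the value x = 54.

-1.5

Step 1: Recall the z-score formula: z = (x - mu) / sigma
Step 2: Substitute values: z = (54 - 72) / 12
Step 3: z = -18 / 12 = -1.5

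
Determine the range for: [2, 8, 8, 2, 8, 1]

7

Step 1: Identify the maximum value: max = 8
Step 2: Identify the minimum value: min = 1
Step 3: Range = max - min = 8 - 1 = 7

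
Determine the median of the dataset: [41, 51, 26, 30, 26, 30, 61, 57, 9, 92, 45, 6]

35.5

Step 1: Sort the data in ascending order: [6, 9, 26, 26, 30, 30, 41, 45, 51, 57, 61, 92]
Step 2: The number of values is n = 12.
Step 3: Since n is even, the median is the average of positions 6 and 7:
  Median = (30 + 41) / 2 = 35.5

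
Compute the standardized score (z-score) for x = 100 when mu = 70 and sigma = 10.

3

Step 1: Recall the z-score formula: z = (x - mu) / sigma
Step 2: Substitute values: z = (100 - 70) / 10
Step 3: z = 30 / 10 = 3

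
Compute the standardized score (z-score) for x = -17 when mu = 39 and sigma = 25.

-2.24

Step 1: Recall the z-score formula: z = (x - mu) / sigma
Step 2: Substitute values: z = (-17 - 39) / 25
Step 3: z = -56 / 25 = -2.24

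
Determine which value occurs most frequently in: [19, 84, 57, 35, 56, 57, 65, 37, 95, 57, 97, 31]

57

Step 1: Count the frequency of each value:
  19: appears 1 time(s)
  31: appears 1 time(s)
  35: appears 1 time(s)
  37: appears 1 time(s)
  56: appears 1 time(s)
  57: appears 3 time(s)
  65: appears 1 time(s)
  84: appears 1 time(s)
  95: appears 1 time(s)
  97: appears 1 time(s)
Step 2: The value 57 appears most frequently (3 times).
Step 3: Mode = 57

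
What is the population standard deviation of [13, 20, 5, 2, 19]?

7.2498

Step 1: Compute the mean: 11.8
Step 2: Sum of squared deviations from the mean: 262.8
Step 3: Population variance = 262.8 / 5 = 52.56
Step 4: Standard deviation = sqrt(52.56) = 7.2498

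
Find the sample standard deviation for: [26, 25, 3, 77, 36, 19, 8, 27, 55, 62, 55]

23.5418

Step 1: Compute the mean: 35.7273
Step 2: Sum of squared deviations from the mean: 5542.1818
Step 3: Sample variance = 5542.1818 / 10 = 554.2182
Step 4: Standard deviation = sqrt(554.2182) = 23.5418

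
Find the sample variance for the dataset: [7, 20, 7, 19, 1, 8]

56.6667

Step 1: Compute the mean: (7 + 20 + 7 + 19 + 1 + 8) / 6 = 10.3333
Step 2: Compute squared deviations from the mean:
  (7 - 10.3333)^2 = 11.1111
  (20 - 10.3333)^2 = 93.4444
  (7 - 10.3333)^2 = 11.1111
  (19 - 10.3333)^2 = 75.1111
  (1 - 10.3333)^2 = 87.1111
  (8 - 10.3333)^2 = 5.4444
Step 3: Sum of squared deviations = 283.3333
Step 4: Sample variance = 283.3333 / 5 = 56.6667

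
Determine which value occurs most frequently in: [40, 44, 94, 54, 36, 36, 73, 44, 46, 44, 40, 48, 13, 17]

44

Step 1: Count the frequency of each value:
  13: appears 1 time(s)
  17: appears 1 time(s)
  36: appears 2 time(s)
  40: appears 2 time(s)
  44: appears 3 time(s)
  46: appears 1 time(s)
  48: appears 1 time(s)
  54: appears 1 time(s)
  73: appears 1 time(s)
  94: appears 1 time(s)
Step 2: The value 44 appears most frequently (3 times).
Step 3: Mode = 44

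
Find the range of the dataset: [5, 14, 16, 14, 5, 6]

11

Step 1: Identify the maximum value: max = 16
Step 2: Identify the minimum value: min = 5
Step 3: Range = max - min = 16 - 5 = 11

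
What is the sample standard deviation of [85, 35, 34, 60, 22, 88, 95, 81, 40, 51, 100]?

27.9529

Step 1: Compute the mean: 62.8182
Step 2: Sum of squared deviations from the mean: 7813.6364
Step 3: Sample variance = 7813.6364 / 10 = 781.3636
Step 4: Standard deviation = sqrt(781.3636) = 27.9529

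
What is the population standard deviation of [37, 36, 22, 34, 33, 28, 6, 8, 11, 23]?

11.241

Step 1: Compute the mean: 23.8
Step 2: Sum of squared deviations from the mean: 1263.6
Step 3: Population variance = 1263.6 / 10 = 126.36
Step 4: Standard deviation = sqrt(126.36) = 11.241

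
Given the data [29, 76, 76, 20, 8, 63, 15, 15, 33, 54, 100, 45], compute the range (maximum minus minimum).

92

Step 1: Identify the maximum value: max = 100
Step 2: Identify the minimum value: min = 8
Step 3: Range = max - min = 100 - 8 = 92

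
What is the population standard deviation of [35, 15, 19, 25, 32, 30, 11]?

8.4249

Step 1: Compute the mean: 23.8571
Step 2: Sum of squared deviations from the mean: 496.8571
Step 3: Population variance = 496.8571 / 7 = 70.9796
Step 4: Standard deviation = sqrt(70.9796) = 8.4249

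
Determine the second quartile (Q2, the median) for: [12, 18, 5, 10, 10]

10

Step 1: Sort the data: [5, 10, 10, 12, 18]
Step 2: n = 5
Step 3: Q2 is the median. Since n is odd, it is the middle value at position 3: 10
Step 4: Q2 = 10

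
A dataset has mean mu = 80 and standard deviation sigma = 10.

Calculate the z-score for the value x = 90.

1

Step 1: Recall the z-score formula: z = (x - mu) / sigma
Step 2: Substitute values: z = (90 - 80) / 10
Step 3: z = 10 / 10 = 1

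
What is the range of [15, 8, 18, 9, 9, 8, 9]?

10

Step 1: Identify the maximum value: max = 18
Step 2: Identify the minimum value: min = 8
Step 3: Range = max - min = 18 - 8 = 10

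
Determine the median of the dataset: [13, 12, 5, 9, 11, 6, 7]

9

Step 1: Sort the data in ascending order: [5, 6, 7, 9, 11, 12, 13]
Step 2: The number of values is n = 7.
Step 3: Since n is odd, the median is the middle value at position 4: 9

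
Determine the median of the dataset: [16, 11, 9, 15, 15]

15

Step 1: Sort the data in ascending order: [9, 11, 15, 15, 16]
Step 2: The number of values is n = 5.
Step 3: Since n is odd, the median is the middle value at position 3: 15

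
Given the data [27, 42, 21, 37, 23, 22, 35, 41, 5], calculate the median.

27

Step 1: Sort the data in ascending order: [5, 21, 22, 23, 27, 35, 37, 41, 42]
Step 2: The number of values is n = 9.
Step 3: Since n is odd, the median is the middle value at position 5: 27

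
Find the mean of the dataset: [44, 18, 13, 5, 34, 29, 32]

25

Step 1: Sum all values: 44 + 18 + 13 + 5 + 34 + 29 + 32 = 175
Step 2: Count the number of values: n = 7
Step 3: Mean = sum / n = 175 / 7 = 25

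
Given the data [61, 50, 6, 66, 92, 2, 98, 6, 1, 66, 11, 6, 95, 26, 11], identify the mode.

6

Step 1: Count the frequency of each value:
  1: appears 1 time(s)
  2: appears 1 time(s)
  6: appears 3 time(s)
  11: appears 2 time(s)
  26: appears 1 time(s)
  50: appears 1 time(s)
  61: appears 1 time(s)
  66: appears 2 time(s)
  92: appears 1 time(s)
  95: appears 1 time(s)
  98: appears 1 time(s)
Step 2: The value 6 appears most frequently (3 times).
Step 3: Mode = 6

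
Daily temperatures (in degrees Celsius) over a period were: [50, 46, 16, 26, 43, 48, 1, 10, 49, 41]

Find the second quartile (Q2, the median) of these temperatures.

42

Step 1: Sort the data: [1, 10, 16, 26, 41, 43, 46, 48, 49, 50]
Step 2: n = 10
Step 3: Q2 is the median. Since n is even, it is the average of the values at positions 5 and 6:
  Q2 = (41 + 43) / 2 = 42
Step 4: Q2 = 42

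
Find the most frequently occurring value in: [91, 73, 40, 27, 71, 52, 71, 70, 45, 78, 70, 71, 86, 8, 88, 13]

71

Step 1: Count the frequency of each value:
  8: appears 1 time(s)
  13: appears 1 time(s)
  27: appears 1 time(s)
  40: appears 1 time(s)
  45: appears 1 time(s)
  52: appears 1 time(s)
  70: appears 2 time(s)
  71: appears 3 time(s)
  73: appears 1 time(s)
  78: appears 1 time(s)
  86: appears 1 time(s)
  88: appears 1 time(s)
  91: appears 1 time(s)
Step 2: The value 71 appears most frequently (3 times).
Step 3: Mode = 71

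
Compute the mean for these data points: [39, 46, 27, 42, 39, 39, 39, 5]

34.5

Step 1: Sum all values: 39 + 46 + 27 + 42 + 39 + 39 + 39 + 5 = 276
Step 2: Count the number of values: n = 8
Step 3: Mean = sum / n = 276 / 8 = 34.5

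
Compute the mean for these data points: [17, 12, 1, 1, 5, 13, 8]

8.1429

Step 1: Sum all values: 17 + 12 + 1 + 1 + 5 + 13 + 8 = 57
Step 2: Count the number of values: n = 7
Step 3: Mean = sum / n = 57 / 7 = 8.1429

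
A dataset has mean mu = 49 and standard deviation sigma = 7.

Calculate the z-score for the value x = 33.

-2.2857

Step 1: Recall the z-score formula: z = (x - mu) / sigma
Step 2: Substitute values: z = (33 - 49) / 7
Step 3: z = -16 / 7 = -2.2857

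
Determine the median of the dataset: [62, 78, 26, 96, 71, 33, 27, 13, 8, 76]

47.5

Step 1: Sort the data in ascending order: [8, 13, 26, 27, 33, 62, 71, 76, 78, 96]
Step 2: The number of values is n = 10.
Step 3: Since n is even, the median is the average of positions 5 and 6:
  Median = (33 + 62) / 2 = 47.5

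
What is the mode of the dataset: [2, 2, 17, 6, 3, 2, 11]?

2

Step 1: Count the frequency of each value:
  2: appears 3 time(s)
  3: appears 1 time(s)
  6: appears 1 time(s)
  11: appears 1 time(s)
  17: appears 1 time(s)
Step 2: The value 2 appears most frequently (3 times).
Step 3: Mode = 2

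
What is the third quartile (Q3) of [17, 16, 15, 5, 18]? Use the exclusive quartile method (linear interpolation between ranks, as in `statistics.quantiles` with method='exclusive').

17.5

Step 1: Sort the data: [5, 15, 16, 17, 18]
Step 2: n = 5
Step 3: Using the exclusive quartile method:
  Q1 = 10
  Q2 (median) = 16
  Q3 = 17.5
  IQR = Q3 - Q1 = 17.5 - 10 = 7.5
Step 4: Q3 = 17.5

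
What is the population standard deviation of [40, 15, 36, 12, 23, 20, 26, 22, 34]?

9.0308

Step 1: Compute the mean: 25.3333
Step 2: Sum of squared deviations from the mean: 734
Step 3: Population variance = 734 / 9 = 81.5556
Step 4: Standard deviation = sqrt(81.5556) = 9.0308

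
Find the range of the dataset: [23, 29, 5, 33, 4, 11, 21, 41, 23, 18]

37

Step 1: Identify the maximum value: max = 41
Step 2: Identify the minimum value: min = 4
Step 3: Range = max - min = 41 - 4 = 37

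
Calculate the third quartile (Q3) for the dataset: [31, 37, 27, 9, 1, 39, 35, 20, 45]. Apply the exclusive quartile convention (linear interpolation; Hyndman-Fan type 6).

38

Step 1: Sort the data: [1, 9, 20, 27, 31, 35, 37, 39, 45]
Step 2: n = 9
Step 3: Using the exclusive quartile method:
  Q1 = 14.5
  Q2 (median) = 31
  Q3 = 38
  IQR = Q3 - Q1 = 38 - 14.5 = 23.5
Step 4: Q3 = 38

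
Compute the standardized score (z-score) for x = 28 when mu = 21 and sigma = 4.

1.75

Step 1: Recall the z-score formula: z = (x - mu) / sigma
Step 2: Substitute values: z = (28 - 21) / 4
Step 3: z = 7 / 4 = 1.75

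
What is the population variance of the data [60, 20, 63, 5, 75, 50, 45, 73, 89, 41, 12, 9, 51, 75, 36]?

652.0622

Step 1: Compute the mean: (60 + 20 + 63 + 5 + 75 + 50 + 45 + 73 + 89 + 41 + 12 + 9 + 51 + 75 + 36) / 15 = 46.9333
Step 2: Compute squared deviations from the mean:
  (60 - 46.9333)^2 = 170.7378
  (20 - 46.9333)^2 = 725.4044
  (63 - 46.9333)^2 = 258.1378
  (5 - 46.9333)^2 = 1758.4044
  (75 - 46.9333)^2 = 787.7378
  (50 - 46.9333)^2 = 9.4044
  (45 - 46.9333)^2 = 3.7378
  (73 - 46.9333)^2 = 679.4711
  (89 - 46.9333)^2 = 1769.6044
  (41 - 46.9333)^2 = 35.2044
  (12 - 46.9333)^2 = 1220.3378
  (9 - 46.9333)^2 = 1438.9378
  (51 - 46.9333)^2 = 16.5378
  (75 - 46.9333)^2 = 787.7378
  (36 - 46.9333)^2 = 119.5378
Step 3: Sum of squared deviations = 9780.9333
Step 4: Population variance = 9780.9333 / 15 = 652.0622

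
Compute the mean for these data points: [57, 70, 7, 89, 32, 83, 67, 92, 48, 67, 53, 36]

58.4167

Step 1: Sum all values: 57 + 70 + 7 + 89 + 32 + 83 + 67 + 92 + 48 + 67 + 53 + 36 = 701
Step 2: Count the number of values: n = 12
Step 3: Mean = sum / n = 701 / 12 = 58.4167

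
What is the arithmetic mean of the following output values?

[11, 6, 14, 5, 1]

7.4

Step 1: Sum all values: 11 + 6 + 14 + 5 + 1 = 37
Step 2: Count the number of values: n = 5
Step 3: Mean = sum / n = 37 / 5 = 7.4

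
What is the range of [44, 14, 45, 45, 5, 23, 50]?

45

Step 1: Identify the maximum value: max = 50
Step 2: Identify the minimum value: min = 5
Step 3: Range = max - min = 50 - 5 = 45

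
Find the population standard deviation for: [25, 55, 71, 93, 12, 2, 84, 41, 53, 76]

29.3183

Step 1: Compute the mean: 51.2
Step 2: Sum of squared deviations from the mean: 8595.6
Step 3: Population variance = 8595.6 / 10 = 859.56
Step 4: Standard deviation = sqrt(859.56) = 29.3183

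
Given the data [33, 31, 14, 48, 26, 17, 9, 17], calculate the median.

21.5

Step 1: Sort the data in ascending order: [9, 14, 17, 17, 26, 31, 33, 48]
Step 2: The number of values is n = 8.
Step 3: Since n is even, the median is the average of positions 4 and 5:
  Median = (17 + 26) / 2 = 21.5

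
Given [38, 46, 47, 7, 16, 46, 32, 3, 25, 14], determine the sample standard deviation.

16.7876

Step 1: Compute the mean: 27.4
Step 2: Sum of squared deviations from the mean: 2536.4
Step 3: Sample variance = 2536.4 / 9 = 281.8222
Step 4: Standard deviation = sqrt(281.8222) = 16.7876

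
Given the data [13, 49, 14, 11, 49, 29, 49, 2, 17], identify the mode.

49

Step 1: Count the frequency of each value:
  2: appears 1 time(s)
  11: appears 1 time(s)
  13: appears 1 time(s)
  14: appears 1 time(s)
  17: appears 1 time(s)
  29: appears 1 time(s)
  49: appears 3 time(s)
Step 2: The value 49 appears most frequently (3 times).
Step 3: Mode = 49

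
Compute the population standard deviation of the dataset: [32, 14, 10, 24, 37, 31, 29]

9.1918

Step 1: Compute the mean: 25.2857
Step 2: Sum of squared deviations from the mean: 591.4286
Step 3: Population variance = 591.4286 / 7 = 84.4898
Step 4: Standard deviation = sqrt(84.4898) = 9.1918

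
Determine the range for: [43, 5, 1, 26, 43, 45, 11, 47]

46

Step 1: Identify the maximum value: max = 47
Step 2: Identify the minimum value: min = 1
Step 3: Range = max - min = 47 - 1 = 46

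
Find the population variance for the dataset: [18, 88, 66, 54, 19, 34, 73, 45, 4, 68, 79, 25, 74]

691.716

Step 1: Compute the mean: (18 + 88 + 66 + 54 + 19 + 34 + 73 + 45 + 4 + 68 + 79 + 25 + 74) / 13 = 49.7692
Step 2: Compute squared deviations from the mean:
  (18 - 49.7692)^2 = 1009.284
  (88 - 49.7692)^2 = 1461.5917
  (66 - 49.7692)^2 = 263.4379
  (54 - 49.7692)^2 = 17.8994
  (19 - 49.7692)^2 = 946.7456
  (34 - 49.7692)^2 = 248.6686
  (73 - 49.7692)^2 = 539.6686
  (45 - 49.7692)^2 = 22.7456
  (4 - 49.7692)^2 = 2094.8225
  (68 - 49.7692)^2 = 332.3609
  (79 - 49.7692)^2 = 854.4379
  (25 - 49.7692)^2 = 613.5148
  (74 - 49.7692)^2 = 587.1302
Step 3: Sum of squared deviations = 8992.3077
Step 4: Population variance = 8992.3077 / 13 = 691.716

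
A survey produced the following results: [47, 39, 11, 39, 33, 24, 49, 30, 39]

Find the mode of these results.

39

Step 1: Count the frequency of each value:
  11: appears 1 time(s)
  24: appears 1 time(s)
  30: appears 1 time(s)
  33: appears 1 time(s)
  39: appears 3 time(s)
  47: appears 1 time(s)
  49: appears 1 time(s)
Step 2: The value 39 appears most frequently (3 times).
Step 3: Mode = 39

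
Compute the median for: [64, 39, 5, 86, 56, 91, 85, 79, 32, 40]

60

Step 1: Sort the data in ascending order: [5, 32, 39, 40, 56, 64, 79, 85, 86, 91]
Step 2: The number of values is n = 10.
Step 3: Since n is even, the median is the average of positions 5 and 6:
  Median = (56 + 64) / 2 = 60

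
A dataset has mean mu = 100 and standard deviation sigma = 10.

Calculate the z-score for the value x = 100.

0

Step 1: Recall the z-score formula: z = (x - mu) / sigma
Step 2: Substitute values: z = (100 - 100) / 10
Step 3: z = 0 / 10 = 0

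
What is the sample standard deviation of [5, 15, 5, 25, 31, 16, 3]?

10.7814

Step 1: Compute the mean: 14.2857
Step 2: Sum of squared deviations from the mean: 697.4286
Step 3: Sample variance = 697.4286 / 6 = 116.2381
Step 4: Standard deviation = sqrt(116.2381) = 10.7814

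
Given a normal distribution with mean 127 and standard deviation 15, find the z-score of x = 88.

-2.6

Step 1: Recall the z-score formula: z = (x - mu) / sigma
Step 2: Substitute values: z = (88 - 127) / 15
Step 3: z = -39 / 15 = -2.6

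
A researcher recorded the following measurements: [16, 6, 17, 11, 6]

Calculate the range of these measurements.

11

Step 1: Identify the maximum value: max = 17
Step 2: Identify the minimum value: min = 6
Step 3: Range = max - min = 17 - 6 = 11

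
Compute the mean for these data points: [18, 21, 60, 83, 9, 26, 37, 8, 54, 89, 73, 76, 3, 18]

41.0714

Step 1: Sum all values: 18 + 21 + 60 + 83 + 9 + 26 + 37 + 8 + 54 + 89 + 73 + 76 + 3 + 18 = 575
Step 2: Count the number of values: n = 14
Step 3: Mean = sum / n = 575 / 14 = 41.0714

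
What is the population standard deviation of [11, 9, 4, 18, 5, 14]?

4.8791

Step 1: Compute the mean: 10.1667
Step 2: Sum of squared deviations from the mean: 142.8333
Step 3: Population variance = 142.8333 / 6 = 23.8056
Step 4: Standard deviation = sqrt(23.8056) = 4.8791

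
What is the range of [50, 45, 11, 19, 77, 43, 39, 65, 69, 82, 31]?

71

Step 1: Identify the maximum value: max = 82
Step 2: Identify the minimum value: min = 11
Step 3: Range = max - min = 82 - 11 = 71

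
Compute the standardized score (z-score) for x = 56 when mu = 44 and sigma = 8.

1.5

Step 1: Recall the z-score formula: z = (x - mu) / sigma
Step 2: Substitute values: z = (56 - 44) / 8
Step 3: z = 12 / 8 = 1.5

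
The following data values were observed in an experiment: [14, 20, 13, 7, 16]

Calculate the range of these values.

13

Step 1: Identify the maximum value: max = 20
Step 2: Identify the minimum value: min = 7
Step 3: Range = max - min = 20 - 7 = 13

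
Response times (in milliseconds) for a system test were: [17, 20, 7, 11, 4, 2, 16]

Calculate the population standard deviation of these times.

6.4143

Step 1: Compute the mean: 11
Step 2: Sum of squared deviations from the mean: 288
Step 3: Population variance = 288 / 7 = 41.1429
Step 4: Standard deviation = sqrt(41.1429) = 6.4143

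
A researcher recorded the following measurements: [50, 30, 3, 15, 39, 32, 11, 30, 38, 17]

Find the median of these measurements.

30

Step 1: Sort the data in ascending order: [3, 11, 15, 17, 30, 30, 32, 38, 39, 50]
Step 2: The number of values is n = 10.
Step 3: Since n is even, the median is the average of positions 5 and 6:
  Median = (30 + 30) / 2 = 30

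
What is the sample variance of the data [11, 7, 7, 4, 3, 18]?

30.2667

Step 1: Compute the mean: (11 + 7 + 7 + 4 + 3 + 18) / 6 = 8.3333
Step 2: Compute squared deviations from the mean:
  (11 - 8.3333)^2 = 7.1111
  (7 - 8.3333)^2 = 1.7778
  (7 - 8.3333)^2 = 1.7778
  (4 - 8.3333)^2 = 18.7778
  (3 - 8.3333)^2 = 28.4444
  (18 - 8.3333)^2 = 93.4444
Step 3: Sum of squared deviations = 151.3333
Step 4: Sample variance = 151.3333 / 5 = 30.2667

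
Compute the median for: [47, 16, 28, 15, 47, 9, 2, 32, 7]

16

Step 1: Sort the data in ascending order: [2, 7, 9, 15, 16, 28, 32, 47, 47]
Step 2: The number of values is n = 9.
Step 3: Since n is odd, the median is the middle value at position 5: 16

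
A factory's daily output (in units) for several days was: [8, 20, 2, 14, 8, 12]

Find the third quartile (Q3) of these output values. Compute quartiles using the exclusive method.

15.5

Step 1: Sort the data: [2, 8, 8, 12, 14, 20]
Step 2: n = 6
Step 3: Using the exclusive quartile method:
  Q1 = 6.5
  Q2 (median) = 10
  Q3 = 15.5
  IQR = Q3 - Q1 = 15.5 - 6.5 = 9
Step 4: Q3 = 15.5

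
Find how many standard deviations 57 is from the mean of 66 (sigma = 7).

-1.2857

Step 1: Recall the z-score formula: z = (x - mu) / sigma
Step 2: Substitute values: z = (57 - 66) / 7
Step 3: z = -9 / 7 = -1.2857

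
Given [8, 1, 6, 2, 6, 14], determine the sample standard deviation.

4.6655

Step 1: Compute the mean: 6.1667
Step 2: Sum of squared deviations from the mean: 108.8333
Step 3: Sample variance = 108.8333 / 5 = 21.7667
Step 4: Standard deviation = sqrt(21.7667) = 4.6655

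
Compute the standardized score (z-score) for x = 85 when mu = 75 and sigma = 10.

1

Step 1: Recall the z-score formula: z = (x - mu) / sigma
Step 2: Substitute values: z = (85 - 75) / 10
Step 3: z = 10 / 10 = 1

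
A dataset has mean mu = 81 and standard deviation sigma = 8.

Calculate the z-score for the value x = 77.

-0.5

Step 1: Recall the z-score formula: z = (x - mu) / sigma
Step 2: Substitute values: z = (77 - 81) / 8
Step 3: z = -4 / 8 = -0.5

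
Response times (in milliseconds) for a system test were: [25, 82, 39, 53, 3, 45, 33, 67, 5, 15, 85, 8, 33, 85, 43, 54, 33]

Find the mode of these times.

33

Step 1: Count the frequency of each value:
  3: appears 1 time(s)
  5: appears 1 time(s)
  8: appears 1 time(s)
  15: appears 1 time(s)
  25: appears 1 time(s)
  33: appears 3 time(s)
  39: appears 1 time(s)
  43: appears 1 time(s)
  45: appears 1 time(s)
  53: appears 1 time(s)
  54: appears 1 time(s)
  67: appears 1 time(s)
  82: appears 1 time(s)
  85: appears 2 time(s)
Step 2: The value 33 appears most frequently (3 times).
Step 3: Mode = 33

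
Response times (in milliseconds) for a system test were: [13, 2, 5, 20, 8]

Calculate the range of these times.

18

Step 1: Identify the maximum value: max = 20
Step 2: Identify the minimum value: min = 2
Step 3: Range = max - min = 20 - 2 = 18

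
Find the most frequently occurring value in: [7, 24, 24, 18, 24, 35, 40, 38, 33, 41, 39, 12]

24

Step 1: Count the frequency of each value:
  7: appears 1 time(s)
  12: appears 1 time(s)
  18: appears 1 time(s)
  24: appears 3 time(s)
  33: appears 1 time(s)
  35: appears 1 time(s)
  38: appears 1 time(s)
  39: appears 1 time(s)
  40: appears 1 time(s)
  41: appears 1 time(s)
Step 2: The value 24 appears most frequently (3 times).
Step 3: Mode = 24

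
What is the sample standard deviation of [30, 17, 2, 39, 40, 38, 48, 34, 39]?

14.0841

Step 1: Compute the mean: 31.8889
Step 2: Sum of squared deviations from the mean: 1586.8889
Step 3: Sample variance = 1586.8889 / 8 = 198.3611
Step 4: Standard deviation = sqrt(198.3611) = 14.0841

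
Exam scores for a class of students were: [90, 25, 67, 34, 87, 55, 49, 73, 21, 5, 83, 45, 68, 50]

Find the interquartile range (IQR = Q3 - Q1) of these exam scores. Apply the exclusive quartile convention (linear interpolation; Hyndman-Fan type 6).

43.75

Step 1: Sort the data: [5, 21, 25, 34, 45, 49, 50, 55, 67, 68, 73, 83, 87, 90]
Step 2: n = 14
Step 3: Using the exclusive quartile method:
  Q1 = 31.75
  Q2 (median) = 52.5
  Q3 = 75.5
  IQR = Q3 - Q1 = 75.5 - 31.75 = 43.75
Step 4: IQR = 43.75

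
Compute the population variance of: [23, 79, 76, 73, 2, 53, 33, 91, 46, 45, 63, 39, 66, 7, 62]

642.2489

Step 1: Compute the mean: (23 + 79 + 76 + 73 + 2 + 53 + 33 + 91 + 46 + 45 + 63 + 39 + 66 + 7 + 62) / 15 = 50.5333
Step 2: Compute squared deviations from the mean:
  (23 - 50.5333)^2 = 758.0844
  (79 - 50.5333)^2 = 810.3511
  (76 - 50.5333)^2 = 648.5511
  (73 - 50.5333)^2 = 504.7511
  (2 - 50.5333)^2 = 2355.4844
  (53 - 50.5333)^2 = 6.0844
  (33 - 50.5333)^2 = 307.4178
  (91 - 50.5333)^2 = 1637.5511
  (46 - 50.5333)^2 = 20.5511
  (45 - 50.5333)^2 = 30.6178
  (63 - 50.5333)^2 = 155.4178
  (39 - 50.5333)^2 = 133.0178
  (66 - 50.5333)^2 = 239.2178
  (7 - 50.5333)^2 = 1895.1511
  (62 - 50.5333)^2 = 131.4844
Step 3: Sum of squared deviations = 9633.7333
Step 4: Population variance = 9633.7333 / 15 = 642.2489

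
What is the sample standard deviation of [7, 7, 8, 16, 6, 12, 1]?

4.7409

Step 1: Compute the mean: 8.1429
Step 2: Sum of squared deviations from the mean: 134.8571
Step 3: Sample variance = 134.8571 / 6 = 22.4762
Step 4: Standard deviation = sqrt(22.4762) = 4.7409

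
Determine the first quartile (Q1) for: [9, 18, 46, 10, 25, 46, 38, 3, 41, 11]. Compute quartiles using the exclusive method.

9.75

Step 1: Sort the data: [3, 9, 10, 11, 18, 25, 38, 41, 46, 46]
Step 2: n = 10
Step 3: Using the exclusive quartile method:
  Q1 = 9.75
  Q2 (median) = 21.5
  Q3 = 42.25
  IQR = Q3 - Q1 = 42.25 - 9.75 = 32.5
Step 4: Q1 = 9.75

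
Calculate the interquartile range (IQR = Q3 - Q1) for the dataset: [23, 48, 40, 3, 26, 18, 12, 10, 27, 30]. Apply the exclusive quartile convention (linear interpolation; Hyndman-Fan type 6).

21

Step 1: Sort the data: [3, 10, 12, 18, 23, 26, 27, 30, 40, 48]
Step 2: n = 10
Step 3: Using the exclusive quartile method:
  Q1 = 11.5
  Q2 (median) = 24.5
  Q3 = 32.5
  IQR = Q3 - Q1 = 32.5 - 11.5 = 21
Step 4: IQR = 21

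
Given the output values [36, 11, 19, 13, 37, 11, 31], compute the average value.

22.5714

Step 1: Sum all values: 36 + 11 + 19 + 13 + 37 + 11 + 31 = 158
Step 2: Count the number of values: n = 7
Step 3: Mean = sum / n = 158 / 7 = 22.5714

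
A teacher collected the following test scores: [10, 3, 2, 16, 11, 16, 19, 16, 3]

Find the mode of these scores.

16

Step 1: Count the frequency of each value:
  2: appears 1 time(s)
  3: appears 2 time(s)
  10: appears 1 time(s)
  11: appears 1 time(s)
  16: appears 3 time(s)
  19: appears 1 time(s)
Step 2: The value 16 appears most frequently (3 times).
Step 3: Mode = 16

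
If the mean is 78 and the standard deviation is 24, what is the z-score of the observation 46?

-1.3333

Step 1: Recall the z-score formula: z = (x - mu) / sigma
Step 2: Substitute values: z = (46 - 78) / 24
Step 3: z = -32 / 24 = -1.3333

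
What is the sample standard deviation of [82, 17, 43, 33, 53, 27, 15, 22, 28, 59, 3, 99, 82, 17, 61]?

28.8034

Step 1: Compute the mean: 42.7333
Step 2: Sum of squared deviations from the mean: 11614.9333
Step 3: Sample variance = 11614.9333 / 14 = 829.6381
Step 4: Standard deviation = sqrt(829.6381) = 28.8034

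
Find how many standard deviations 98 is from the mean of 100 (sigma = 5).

-0.4

Step 1: Recall the z-score formula: z = (x - mu) / sigma
Step 2: Substitute values: z = (98 - 100) / 5
Step 3: z = -2 / 5 = -0.4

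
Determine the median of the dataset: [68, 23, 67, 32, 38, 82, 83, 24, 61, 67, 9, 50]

55.5

Step 1: Sort the data in ascending order: [9, 23, 24, 32, 38, 50, 61, 67, 67, 68, 82, 83]
Step 2: The number of values is n = 12.
Step 3: Since n is even, the median is the average of positions 6 and 7:
  Median = (50 + 61) / 2 = 55.5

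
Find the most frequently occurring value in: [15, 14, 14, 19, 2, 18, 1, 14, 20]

14

Step 1: Count the frequency of each value:
  1: appears 1 time(s)
  2: appears 1 time(s)
  14: appears 3 time(s)
  15: appears 1 time(s)
  18: appears 1 time(s)
  19: appears 1 time(s)
  20: appears 1 time(s)
Step 2: The value 14 appears most frequently (3 times).
Step 3: Mode = 14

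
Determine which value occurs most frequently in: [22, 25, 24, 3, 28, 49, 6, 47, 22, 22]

22

Step 1: Count the frequency of each value:
  3: appears 1 time(s)
  6: appears 1 time(s)
  22: appears 3 time(s)
  24: appears 1 time(s)
  25: appears 1 time(s)
  28: appears 1 time(s)
  47: appears 1 time(s)
  49: appears 1 time(s)
Step 2: The value 22 appears most frequently (3 times).
Step 3: Mode = 22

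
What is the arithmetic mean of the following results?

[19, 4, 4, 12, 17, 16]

12

Step 1: Sum all values: 19 + 4 + 4 + 12 + 17 + 16 = 72
Step 2: Count the number of values: n = 6
Step 3: Mean = sum / n = 72 / 6 = 12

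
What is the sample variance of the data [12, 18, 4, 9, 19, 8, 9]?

29.9048

Step 1: Compute the mean: (12 + 18 + 4 + 9 + 19 + 8 + 9) / 7 = 11.2857
Step 2: Compute squared deviations from the mean:
  (12 - 11.2857)^2 = 0.5102
  (18 - 11.2857)^2 = 45.0816
  (4 - 11.2857)^2 = 53.0816
  (9 - 11.2857)^2 = 5.2245
  (19 - 11.2857)^2 = 59.5102
  (8 - 11.2857)^2 = 10.7959
  (9 - 11.2857)^2 = 5.2245
Step 3: Sum of squared deviations = 179.4286
Step 4: Sample variance = 179.4286 / 6 = 29.9048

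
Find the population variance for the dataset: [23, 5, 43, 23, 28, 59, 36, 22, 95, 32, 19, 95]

767.6667

Step 1: Compute the mean: (23 + 5 + 43 + 23 + 28 + 59 + 36 + 22 + 95 + 32 + 19 + 95) / 12 = 40
Step 2: Compute squared deviations from the mean:
  (23 - 40)^2 = 289
  (5 - 40)^2 = 1225
  (43 - 40)^2 = 9
  (23 - 40)^2 = 289
  (28 - 40)^2 = 144
  (59 - 40)^2 = 361
  (36 - 40)^2 = 16
  (22 - 40)^2 = 324
  (95 - 40)^2 = 3025
  (32 - 40)^2 = 64
  (19 - 40)^2 = 441
  (95 - 40)^2 = 3025
Step 3: Sum of squared deviations = 9212
Step 4: Population variance = 9212 / 12 = 767.6667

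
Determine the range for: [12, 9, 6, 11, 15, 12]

9

Step 1: Identify the maximum value: max = 15
Step 2: Identify the minimum value: min = 6
Step 3: Range = max - min = 15 - 6 = 9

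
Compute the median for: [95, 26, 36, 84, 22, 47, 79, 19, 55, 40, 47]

47

Step 1: Sort the data in ascending order: [19, 22, 26, 36, 40, 47, 47, 55, 79, 84, 95]
Step 2: The number of values is n = 11.
Step 3: Since n is odd, the median is the middle value at position 6: 47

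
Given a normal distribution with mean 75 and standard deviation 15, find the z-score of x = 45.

-2

Step 1: Recall the z-score formula: z = (x - mu) / sigma
Step 2: Substitute values: z = (45 - 75) / 15
Step 3: z = -30 / 15 = -2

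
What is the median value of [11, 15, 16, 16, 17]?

16

Step 1: Sort the data in ascending order: [11, 15, 16, 16, 17]
Step 2: The number of values is n = 5.
Step 3: Since n is odd, the median is the middle value at position 3: 16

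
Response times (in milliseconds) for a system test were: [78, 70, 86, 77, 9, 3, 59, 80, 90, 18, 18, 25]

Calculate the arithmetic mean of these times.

51.0833

Step 1: Sum all values: 78 + 70 + 86 + 77 + 9 + 3 + 59 + 80 + 90 + 18 + 18 + 25 = 613
Step 2: Count the number of values: n = 12
Step 3: Mean = sum / n = 613 / 12 = 51.0833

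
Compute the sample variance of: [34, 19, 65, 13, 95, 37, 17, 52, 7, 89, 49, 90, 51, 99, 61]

967.1238

Step 1: Compute the mean: (34 + 19 + 65 + 13 + 95 + 37 + 17 + 52 + 7 + 89 + 49 + 90 + 51 + 99 + 61) / 15 = 51.8667
Step 2: Compute squared deviations from the mean:
  (34 - 51.8667)^2 = 319.2178
  (19 - 51.8667)^2 = 1080.2178
  (65 - 51.8667)^2 = 172.4844
  (13 - 51.8667)^2 = 1510.6178
  (95 - 51.8667)^2 = 1860.4844
  (37 - 51.8667)^2 = 221.0178
  (17 - 51.8667)^2 = 1215.6844
  (52 - 51.8667)^2 = 0.0178
  (7 - 51.8667)^2 = 2013.0178
  (89 - 51.8667)^2 = 1378.8844
  (49 - 51.8667)^2 = 8.2178
  (90 - 51.8667)^2 = 1454.1511
  (51 - 51.8667)^2 = 0.7511
  (99 - 51.8667)^2 = 2221.5511
  (61 - 51.8667)^2 = 83.4178
Step 3: Sum of squared deviations = 13539.7333
Step 4: Sample variance = 13539.7333 / 14 = 967.1238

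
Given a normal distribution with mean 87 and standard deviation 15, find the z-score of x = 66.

-1.4

Step 1: Recall the z-score formula: z = (x - mu) / sigma
Step 2: Substitute values: z = (66 - 87) / 15
Step 3: z = -21 / 15 = -1.4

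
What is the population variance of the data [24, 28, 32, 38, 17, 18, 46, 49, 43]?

126.3951

Step 1: Compute the mean: (24 + 28 + 32 + 38 + 17 + 18 + 46 + 49 + 43) / 9 = 32.7778
Step 2: Compute squared deviations from the mean:
  (24 - 32.7778)^2 = 77.0494
  (28 - 32.7778)^2 = 22.8272
  (32 - 32.7778)^2 = 0.6049
  (38 - 32.7778)^2 = 27.2716
  (17 - 32.7778)^2 = 248.9383
  (18 - 32.7778)^2 = 218.3827
  (46 - 32.7778)^2 = 174.8272
  (49 - 32.7778)^2 = 263.1605
  (43 - 32.7778)^2 = 104.4938
Step 3: Sum of squared deviations = 1137.5556
Step 4: Population variance = 1137.5556 / 9 = 126.3951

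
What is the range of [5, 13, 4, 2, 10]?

11

Step 1: Identify the maximum value: max = 13
Step 2: Identify the minimum value: min = 2
Step 3: Range = max - min = 13 - 2 = 11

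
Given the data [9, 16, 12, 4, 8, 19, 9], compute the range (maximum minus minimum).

15

Step 1: Identify the maximum value: max = 19
Step 2: Identify the minimum value: min = 4
Step 3: Range = max - min = 19 - 4 = 15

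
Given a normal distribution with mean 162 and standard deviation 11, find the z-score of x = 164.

0.1818

Step 1: Recall the z-score formula: z = (x - mu) / sigma
Step 2: Substitute values: z = (164 - 162) / 11
Step 3: z = 2 / 11 = 0.1818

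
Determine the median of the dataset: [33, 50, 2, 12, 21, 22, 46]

22

Step 1: Sort the data in ascending order: [2, 12, 21, 22, 33, 46, 50]
Step 2: The number of values is n = 7.
Step 3: Since n is odd, the median is the middle value at position 4: 22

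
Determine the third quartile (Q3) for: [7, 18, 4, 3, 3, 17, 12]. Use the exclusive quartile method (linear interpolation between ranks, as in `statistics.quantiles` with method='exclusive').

17

Step 1: Sort the data: [3, 3, 4, 7, 12, 17, 18]
Step 2: n = 7
Step 3: Using the exclusive quartile method:
  Q1 = 3
  Q2 (median) = 7
  Q3 = 17
  IQR = Q3 - Q1 = 17 - 3 = 14
Step 4: Q3 = 17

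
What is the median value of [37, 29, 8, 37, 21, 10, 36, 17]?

25

Step 1: Sort the data in ascending order: [8, 10, 17, 21, 29, 36, 37, 37]
Step 2: The number of values is n = 8.
Step 3: Since n is even, the median is the average of positions 4 and 5:
  Median = (21 + 29) / 2 = 25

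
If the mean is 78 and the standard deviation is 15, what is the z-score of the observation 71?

-0.4667

Step 1: Recall the z-score formula: z = (x - mu) / sigma
Step 2: Substitute values: z = (71 - 78) / 15
Step 3: z = -7 / 15 = -0.4667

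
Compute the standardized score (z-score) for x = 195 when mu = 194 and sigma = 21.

0.0476

Step 1: Recall the z-score formula: z = (x - mu) / sigma
Step 2: Substitute values: z = (195 - 194) / 21
Step 3: z = 1 / 21 = 0.0476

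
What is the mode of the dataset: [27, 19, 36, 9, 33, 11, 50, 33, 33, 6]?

33

Step 1: Count the frequency of each value:
  6: appears 1 time(s)
  9: appears 1 time(s)
  11: appears 1 time(s)
  19: appears 1 time(s)
  27: appears 1 time(s)
  33: appears 3 time(s)
  36: appears 1 time(s)
  50: appears 1 time(s)
Step 2: The value 33 appears most frequently (3 times).
Step 3: Mode = 33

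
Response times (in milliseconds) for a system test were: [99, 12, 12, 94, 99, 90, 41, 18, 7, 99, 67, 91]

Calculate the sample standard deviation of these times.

39.5017

Step 1: Compute the mean: 60.75
Step 2: Sum of squared deviations from the mean: 17164.25
Step 3: Sample variance = 17164.25 / 11 = 1560.3864
Step 4: Standard deviation = sqrt(1560.3864) = 39.5017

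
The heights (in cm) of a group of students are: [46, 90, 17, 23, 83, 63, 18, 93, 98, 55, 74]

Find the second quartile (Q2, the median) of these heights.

63

Step 1: Sort the data: [17, 18, 23, 46, 55, 63, 74, 83, 90, 93, 98]
Step 2: n = 11
Step 3: Q2 is the median. Since n is odd, it is the middle value at position 6: 63
Step 4: Q2 = 63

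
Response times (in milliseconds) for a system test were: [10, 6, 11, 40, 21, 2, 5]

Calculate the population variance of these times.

148.2449

Step 1: Compute the mean: (10 + 6 + 11 + 40 + 21 + 2 + 5) / 7 = 13.5714
Step 2: Compute squared deviations from the mean:
  (10 - 13.5714)^2 = 12.7551
  (6 - 13.5714)^2 = 57.3265
  (11 - 13.5714)^2 = 6.6122
  (40 - 13.5714)^2 = 698.4694
  (21 - 13.5714)^2 = 55.1837
  (2 - 13.5714)^2 = 133.898
  (5 - 13.5714)^2 = 73.4694
Step 3: Sum of squared deviations = 1037.7143
Step 4: Population variance = 1037.7143 / 7 = 148.2449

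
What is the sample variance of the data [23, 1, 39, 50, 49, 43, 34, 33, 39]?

227.5278

Step 1: Compute the mean: (23 + 1 + 39 + 50 + 49 + 43 + 34 + 33 + 39) / 9 = 34.5556
Step 2: Compute squared deviations from the mean:
  (23 - 34.5556)^2 = 133.5309
  (1 - 34.5556)^2 = 1125.9753
  (39 - 34.5556)^2 = 19.7531
  (50 - 34.5556)^2 = 238.5309
  (49 - 34.5556)^2 = 208.642
  (43 - 34.5556)^2 = 71.3086
  (34 - 34.5556)^2 = 0.3086
  (33 - 34.5556)^2 = 2.4198
  (39 - 34.5556)^2 = 19.7531
Step 3: Sum of squared deviations = 1820.2222
Step 4: Sample variance = 1820.2222 / 8 = 227.5278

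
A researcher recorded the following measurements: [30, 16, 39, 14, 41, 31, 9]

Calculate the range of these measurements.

32

Step 1: Identify the maximum value: max = 41
Step 2: Identify the minimum value: min = 9
Step 3: Range = max - min = 41 - 9 = 32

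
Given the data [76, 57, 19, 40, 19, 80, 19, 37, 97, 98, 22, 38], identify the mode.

19

Step 1: Count the frequency of each value:
  19: appears 3 time(s)
  22: appears 1 time(s)
  37: appears 1 time(s)
  38: appears 1 time(s)
  40: appears 1 time(s)
  57: appears 1 time(s)
  76: appears 1 time(s)
  80: appears 1 time(s)
  97: appears 1 time(s)
  98: appears 1 time(s)
Step 2: The value 19 appears most frequently (3 times).
Step 3: Mode = 19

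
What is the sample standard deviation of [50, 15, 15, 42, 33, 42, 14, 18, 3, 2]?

17.0763

Step 1: Compute the mean: 23.4
Step 2: Sum of squared deviations from the mean: 2624.4
Step 3: Sample variance = 2624.4 / 9 = 291.6
Step 4: Standard deviation = sqrt(291.6) = 17.0763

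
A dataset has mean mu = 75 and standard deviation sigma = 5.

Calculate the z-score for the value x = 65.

-2

Step 1: Recall the z-score formula: z = (x - mu) / sigma
Step 2: Substitute values: z = (65 - 75) / 5
Step 3: z = -10 / 5 = -2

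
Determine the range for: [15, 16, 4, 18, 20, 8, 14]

16

Step 1: Identify the maximum value: max = 20
Step 2: Identify the minimum value: min = 4
Step 3: Range = max - min = 20 - 4 = 16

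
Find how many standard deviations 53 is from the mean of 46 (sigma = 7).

1

Step 1: Recall the z-score formula: z = (x - mu) / sigma
Step 2: Substitute values: z = (53 - 46) / 7
Step 3: z = 7 / 7 = 1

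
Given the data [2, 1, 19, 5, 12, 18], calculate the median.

8.5

Step 1: Sort the data in ascending order: [1, 2, 5, 12, 18, 19]
Step 2: The number of values is n = 6.
Step 3: Since n is even, the median is the average of positions 3 and 4:
  Median = (5 + 12) / 2 = 8.5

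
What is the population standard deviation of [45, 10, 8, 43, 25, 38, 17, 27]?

13.4809

Step 1: Compute the mean: 26.625
Step 2: Sum of squared deviations from the mean: 1453.875
Step 3: Population variance = 1453.875 / 8 = 181.7344
Step 4: Standard deviation = sqrt(181.7344) = 13.4809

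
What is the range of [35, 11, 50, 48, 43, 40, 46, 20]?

39

Step 1: Identify the maximum value: max = 50
Step 2: Identify the minimum value: min = 11
Step 3: Range = max - min = 50 - 11 = 39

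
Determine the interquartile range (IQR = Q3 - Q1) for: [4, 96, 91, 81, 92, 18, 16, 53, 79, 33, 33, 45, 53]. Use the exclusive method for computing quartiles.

60.5

Step 1: Sort the data: [4, 16, 18, 33, 33, 45, 53, 53, 79, 81, 91, 92, 96]
Step 2: n = 13
Step 3: Using the exclusive quartile method:
  Q1 = 25.5
  Q2 (median) = 53
  Q3 = 86
  IQR = Q3 - Q1 = 86 - 25.5 = 60.5
Step 4: IQR = 60.5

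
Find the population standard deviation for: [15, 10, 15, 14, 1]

5.3292

Step 1: Compute the mean: 11
Step 2: Sum of squared deviations from the mean: 142
Step 3: Population variance = 142 / 5 = 28.4
Step 4: Standard deviation = sqrt(28.4) = 5.3292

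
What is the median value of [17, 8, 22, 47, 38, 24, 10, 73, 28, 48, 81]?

28

Step 1: Sort the data in ascending order: [8, 10, 17, 22, 24, 28, 38, 47, 48, 73, 81]
Step 2: The number of values is n = 11.
Step 3: Since n is odd, the median is the middle value at position 6: 28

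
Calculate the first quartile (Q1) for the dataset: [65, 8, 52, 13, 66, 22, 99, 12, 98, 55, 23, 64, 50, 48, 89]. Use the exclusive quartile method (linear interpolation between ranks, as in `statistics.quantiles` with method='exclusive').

22

Step 1: Sort the data: [8, 12, 13, 22, 23, 48, 50, 52, 55, 64, 65, 66, 89, 98, 99]
Step 2: n = 15
Step 3: Using the exclusive quartile method:
  Q1 = 22
  Q2 (median) = 52
  Q3 = 66
  IQR = Q3 - Q1 = 66 - 22 = 44
Step 4: Q1 = 22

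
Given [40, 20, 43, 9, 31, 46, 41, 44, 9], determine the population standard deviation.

14.1666

Step 1: Compute the mean: 31.4444
Step 2: Sum of squared deviations from the mean: 1806.2222
Step 3: Population variance = 1806.2222 / 9 = 200.6914
Step 4: Standard deviation = sqrt(200.6914) = 14.1666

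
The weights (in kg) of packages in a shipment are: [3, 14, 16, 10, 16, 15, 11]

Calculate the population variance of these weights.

18.6939

Step 1: Compute the mean: (3 + 14 + 16 + 10 + 16 + 15 + 11) / 7 = 12.1429
Step 2: Compute squared deviations from the mean:
  (3 - 12.1429)^2 = 83.5918
  (14 - 12.1429)^2 = 3.449
  (16 - 12.1429)^2 = 14.8776
  (10 - 12.1429)^2 = 4.5918
  (16 - 12.1429)^2 = 14.8776
  (15 - 12.1429)^2 = 8.1633
  (11 - 12.1429)^2 = 1.3061
Step 3: Sum of squared deviations = 130.8571
Step 4: Population variance = 130.8571 / 7 = 18.6939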